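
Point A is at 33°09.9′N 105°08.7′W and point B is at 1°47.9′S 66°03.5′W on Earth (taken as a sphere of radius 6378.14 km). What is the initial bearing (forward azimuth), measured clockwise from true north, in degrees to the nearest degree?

126°

Δλ = 39.087° = 0.6822 rad.
y = sin Δλ · cos φ₂ = (0.6305)(0.9995) = 0.6302
x = cos φ₁ sin φ₂ − sin φ₁ cos φ₂ cos Δλ = (0.8371)(-0.0314) − (0.5471)(0.9995)(0.7762) = -0.4507
θ = atan2(y, x) = 125.57°, so the bearing is 126°.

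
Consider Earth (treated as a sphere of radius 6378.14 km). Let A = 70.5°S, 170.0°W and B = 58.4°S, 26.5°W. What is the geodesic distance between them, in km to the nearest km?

In radians: φ₁ = -1.2305, φ₂ = -1.0193, Δλ = 143.500° = 2.5045 rad.
Haversine: a = sin²(Δφ/2) + cos φ₁ cos φ₂ sin²(Δλ/2) = 0.0111 + (0.3338)(0.5240)(0.9019) = 0.16886.
Central angle c = 2·arcsin(√a) = 0.84695 rad.
Distance = R·c = 6378.14 × 0.8470 ≈ 5402 km.

5402 km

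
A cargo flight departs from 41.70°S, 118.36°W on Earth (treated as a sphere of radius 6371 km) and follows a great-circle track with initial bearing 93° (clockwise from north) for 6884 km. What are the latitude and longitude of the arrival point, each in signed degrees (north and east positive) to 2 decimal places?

-20.35°, -48.37°

Angular distance δ = d/R = 6884/6371 = 1.08052 rad; initial bearing θ = 1.6232 rad.
sin φ₂ = sin φ₁ cos δ + cos φ₁ sin δ cos θ = (-0.6652)(0.4709) + (0.7466)(0.8822)(-0.0523) = -0.3477, so φ₂ = -20.35°.
Δλ = atan2(sin θ sin δ cos φ₁, cos δ − sin φ₁ sin φ₂) = atan2(0.6578, 0.2396) = 69.989°.
λ₂ = -118.360° + 69.989° = -48.37°.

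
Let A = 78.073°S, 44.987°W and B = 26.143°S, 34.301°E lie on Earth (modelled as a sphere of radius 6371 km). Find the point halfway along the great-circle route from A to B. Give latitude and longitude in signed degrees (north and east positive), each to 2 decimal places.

-55.98°, 22.06°

The central angle between A and B is δ = 1.0865 rad.
With f = 0.5, the slerp weights are sin((1−f)δ)/sin δ = 0.5841 and sin(fδ)/sin δ = 0.5841.
Weighted sum of the unit vectors: (0.5841)·(0.1462,-0.1461,-0.9784) + (0.5841)·(0.7416,0.5059,-0.4406) = (0.5185, 0.2101, -0.8288).
Converting back: φ = atan2(z, √(x²+y²)) = -55.98°, λ = atan2(y, x) = 22.06°.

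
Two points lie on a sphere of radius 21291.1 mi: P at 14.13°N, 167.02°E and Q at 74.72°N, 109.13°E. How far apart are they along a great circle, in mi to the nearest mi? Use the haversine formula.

25344 mi

Let φ₁ = 0.2466 rad, φ₂ = 1.3041 rad, and Δλ = -1.0104 rad.
Haversine: a = sin²(Δφ/2) + cos φ₁ cos φ₂ sin²(Δλ/2) = 0.2545 + (0.9697)(0.2635)(0.2342) = 0.31433.
Central angle c = 2·arcsin(√a) = 1.19035 rad.
Distance = R·c = 21291.1 × 1.1903 ≈ 25344 mi.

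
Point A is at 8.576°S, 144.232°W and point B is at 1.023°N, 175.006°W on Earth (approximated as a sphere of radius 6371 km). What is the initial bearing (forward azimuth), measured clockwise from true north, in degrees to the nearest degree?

286°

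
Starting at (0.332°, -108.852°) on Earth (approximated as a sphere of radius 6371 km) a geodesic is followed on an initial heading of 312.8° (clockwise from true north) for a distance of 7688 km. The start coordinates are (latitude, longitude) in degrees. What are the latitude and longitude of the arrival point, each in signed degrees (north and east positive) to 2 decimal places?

39.57°, -171.65°

Angular distance δ = d/R = 7688/6371 = 1.20672 rad; initial bearing θ = 5.4594 rad.
sin φ₂ = sin φ₁ cos δ + cos φ₁ sin δ cos θ = (0.0058)(0.3561) + (1.0000)(0.9345)(0.6794) = 0.6370, so φ₂ = 39.57°.
Δλ = atan2(sin θ sin δ cos φ₁, cos δ − sin φ₁ sin φ₂) = atan2(-0.6856, 0.3524) = -62.798°.
λ₂ = -108.852° − 62.798° = -171.65°.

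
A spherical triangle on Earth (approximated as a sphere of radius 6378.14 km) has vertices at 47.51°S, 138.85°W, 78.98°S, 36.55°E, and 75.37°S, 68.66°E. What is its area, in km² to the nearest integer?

Side lengths (central angles): a = 0.1370, b = 0.9738, c = 0.9334 rad; semiperimeter s = 1.0221.
By l'Huilier's theorem, tan(E/4) = √[tan(s/2) tan((s−a)/2) tan((s−b)/2) tan((s−c)/2)], giving spherical excess E = 0.0675 rad.
Area = E·R² = 0.0675 × (6378.14)² ≈ 2746236 km².

2746236 km²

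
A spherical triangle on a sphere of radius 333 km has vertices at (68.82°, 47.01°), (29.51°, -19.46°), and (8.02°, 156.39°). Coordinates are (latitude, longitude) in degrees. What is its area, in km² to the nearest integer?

40386 km²

Side lengths (central angles): a = 2.4829, b = 1.5594, c = 0.9461 rad; semiperimeter s = 2.4942.
By l'Huilier's theorem, tan(E/4) = √[tan(s/2) tan((s−a)/2) tan((s−b)/2) tan((s−c)/2)], giving spherical excess E = 0.3642 rad.
Area = E·R² = 0.3642 × (333)² ≈ 40386 km².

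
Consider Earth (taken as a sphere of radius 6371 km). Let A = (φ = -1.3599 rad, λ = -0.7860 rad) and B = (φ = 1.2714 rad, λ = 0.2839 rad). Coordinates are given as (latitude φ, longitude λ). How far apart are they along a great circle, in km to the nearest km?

17211 km

In radians: φ₁ = -1.3599, φ₂ = 1.2714, Δλ = 61.301° = 1.0699 rad.
cos c = sin φ₁ sin φ₂ + cos φ₁ cos φ₂ cos Δλ = (-0.9778)(0.9555) + (0.2093)(0.2949)(0.4802) = -0.90469,
so c = arccos(-0.90469) = 2.70146 rad.
Distance = R·c = 6371 × 2.7015 ≈ 17211 km.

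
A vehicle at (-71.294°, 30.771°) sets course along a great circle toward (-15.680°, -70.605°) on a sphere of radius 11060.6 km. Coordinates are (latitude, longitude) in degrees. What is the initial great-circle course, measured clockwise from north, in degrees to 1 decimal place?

With φ₁ = -1.2443, φ₂ = -0.2737, Δλ = -1.7693 rad, the forward-azimuth formula gives
θ = atan2( sin Δλ cos φ₂ , cos φ₁ sin φ₂ − sin φ₁ cos φ₂ cos Δλ ) = atan2(-0.9439, -0.2666) = -105.77°.
Adding 360° brings this into [0°, 360°): 254.2°.

254.2°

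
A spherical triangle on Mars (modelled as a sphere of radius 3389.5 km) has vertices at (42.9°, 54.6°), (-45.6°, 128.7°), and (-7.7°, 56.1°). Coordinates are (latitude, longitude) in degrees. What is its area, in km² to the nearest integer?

Side lengths (central angles): a = 1.2629, b = 0.8835, c = 1.9240 rad; semiperimeter s = 2.0352.
By l'Huilier's theorem, tan(E/4) = √[tan(s/2) tan((s−a)/2) tan((s−b)/2) tan((s−c)/2)], giving spherical excess E = 0.6120 rad.
Area = E·R² = 0.6120 × (3389.5)² ≈ 7031430 km².

7031430 km²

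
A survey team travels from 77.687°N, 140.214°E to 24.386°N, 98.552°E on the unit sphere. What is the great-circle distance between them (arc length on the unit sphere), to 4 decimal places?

Let φ₁ = 1.3559 rad, φ₂ = 0.4256 rad, and Δλ = -0.7271 rad.
cos c = sin φ₁ sin φ₂ + cos φ₁ cos φ₂ cos Δλ = (0.9770)(0.4129) + (0.2133)(0.9108)(0.7471) = 0.54849,
so c = arccos(0.54849) = 0.99024 rad.
On the unit sphere the arc length equals the central angle: 0.9902.

0.9902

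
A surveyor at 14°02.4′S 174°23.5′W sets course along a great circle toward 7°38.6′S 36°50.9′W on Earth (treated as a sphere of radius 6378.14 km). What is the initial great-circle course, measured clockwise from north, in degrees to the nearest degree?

115°

With φ₁ = -0.2450, φ₂ = -0.1334, Δλ = 2.4006 rad, the forward-azimuth formula gives
θ = atan2( sin Δλ cos φ₂ , cos φ₁ sin φ₂ − sin φ₁ cos φ₂ cos Δλ ) = atan2(0.6690, -0.3064) = 114.61°.
So the initial bearing is 115°.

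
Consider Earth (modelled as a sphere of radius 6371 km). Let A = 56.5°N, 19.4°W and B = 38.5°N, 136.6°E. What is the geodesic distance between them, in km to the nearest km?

9212 km

With latitudes φ₁ = 56.500°, φ₂ = 38.500° and longitude difference Δλ = 156.000°:
cos c = sin φ₁ sin φ₂ + cos φ₁ cos φ₂ cos Δλ = (0.8339)(0.6225) + (0.5519)(0.7826)(-0.9135) = 0.12450,
so c = arccos(0.12450) = 1.44597 rad.
Distance = R·c = 6371 × 1.4460 ≈ 9212 km.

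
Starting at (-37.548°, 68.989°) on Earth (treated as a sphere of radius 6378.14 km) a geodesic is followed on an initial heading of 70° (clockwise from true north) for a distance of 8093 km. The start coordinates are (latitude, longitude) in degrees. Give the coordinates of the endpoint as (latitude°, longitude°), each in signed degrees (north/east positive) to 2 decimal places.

4.46°, 133.13°

Angular distance δ = d/R = 8093/6378.14 = 1.26887 rad; initial bearing θ = 1.2217 rad.
sin φ₂ = sin φ₁ cos δ + cos φ₁ sin δ cos θ = (-0.6094)(0.2974) + (0.7928)(0.9548)(0.3420) = 0.0777, so φ₂ = 4.46°.
Δλ = atan2(sin θ sin δ cos φ₁, cos δ − sin φ₁ sin φ₂) = atan2(0.7113, 0.3447) = 64.145°.
λ₂ = 68.989° + 64.145° = 133.13°.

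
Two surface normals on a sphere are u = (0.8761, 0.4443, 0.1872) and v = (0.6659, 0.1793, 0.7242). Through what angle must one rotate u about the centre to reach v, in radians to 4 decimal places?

0.6458 rad

u·v = 0.7986; |u| = 1.0000, |v| = 1.0000.
cos θ = (u·v)/(|u||v|) = 0.7986, so θ = 0.6458 rad.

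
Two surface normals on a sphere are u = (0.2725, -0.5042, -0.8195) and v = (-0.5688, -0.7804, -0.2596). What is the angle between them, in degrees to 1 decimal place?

63.2°

u·v = 0.4512; |u| = 1.0000, |v| = 1.0000.
cos θ = (u·v)/(|u||v|) = 0.4512, so θ = 63.2°.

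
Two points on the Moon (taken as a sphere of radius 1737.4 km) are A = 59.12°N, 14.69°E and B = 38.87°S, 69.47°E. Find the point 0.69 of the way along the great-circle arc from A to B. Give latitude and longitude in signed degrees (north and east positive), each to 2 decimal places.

The central angle between A and B is δ = 1.8840 rad.
With f = 0.69, the slerp weights are sin((1−f)δ)/sin δ = 0.5796 and sin(fδ)/sin δ = 1.0128.
Weighted sum of the unit vectors: (0.5796)·(0.4965,0.1302,0.8582) + (1.0128)·(0.2730,0.7291,-0.6276) = (0.5643, 0.8139, -0.1382).
Converting back: φ = atan2(z, √(x²+y²)) = -7.94°, λ = atan2(y, x) = 55.27°.

-7.94°, 55.27°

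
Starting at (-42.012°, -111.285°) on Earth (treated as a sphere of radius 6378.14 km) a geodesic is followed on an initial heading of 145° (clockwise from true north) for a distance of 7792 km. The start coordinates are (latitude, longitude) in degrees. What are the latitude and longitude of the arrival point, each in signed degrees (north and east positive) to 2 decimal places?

-53.21°, 4.55°

Angular distance δ = d/R = 7792/6378.14 = 1.22167 rad; initial bearing θ = 2.5307 rad.
sin φ₂ = sin φ₁ cos δ + cos φ₁ sin δ cos θ = (-0.6693)(0.3421) + (0.7430)(0.9397)(-0.8192) = -0.8009, so φ₂ = -53.21°.
Δλ = atan2(sin θ sin δ cos φ₁, cos δ − sin φ₁ sin φ₂) = atan2(0.4005, -0.1939) = 115.840°.
λ₂ = -111.285° + 115.840° = 4.55°.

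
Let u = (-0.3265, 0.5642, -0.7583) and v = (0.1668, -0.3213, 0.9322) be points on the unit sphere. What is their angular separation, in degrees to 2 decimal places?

160.50°

u·v = -0.9426; |u| = 1.0000, |v| = 1.0000.
cos θ = (u·v)/(|u||v|) = -0.9426, so θ = 160.50°.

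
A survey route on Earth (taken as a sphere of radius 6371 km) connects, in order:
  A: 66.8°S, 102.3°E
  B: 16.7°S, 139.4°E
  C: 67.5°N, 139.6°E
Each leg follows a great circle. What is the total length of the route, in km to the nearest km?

15544 km

Leg A→B: central angle 0.9703 rad, distance 6181.6 km.
Leg B→C: central angle 1.4696 rad, distance 9362.6 km.
Total: 6181.6 + 9362.6 ≈ 15544 km.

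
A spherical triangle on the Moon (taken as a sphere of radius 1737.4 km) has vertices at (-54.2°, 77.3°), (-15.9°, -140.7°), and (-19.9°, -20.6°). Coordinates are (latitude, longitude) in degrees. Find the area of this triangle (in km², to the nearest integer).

Side lengths (central angles): a = 1.9394, b = 1.3690, c = 1.7938 rad; semiperimeter s = 2.5510.
By l'Huilier's theorem, tan(E/4) = √[tan(s/2) tan((s−a)/2) tan((s−b)/2) tan((s−c)/2)], giving spherical excess E = 1.9383 rad.
Area = E·R² = 1.9383 × (1737.4)² ≈ 5850820 km².

5850820 km²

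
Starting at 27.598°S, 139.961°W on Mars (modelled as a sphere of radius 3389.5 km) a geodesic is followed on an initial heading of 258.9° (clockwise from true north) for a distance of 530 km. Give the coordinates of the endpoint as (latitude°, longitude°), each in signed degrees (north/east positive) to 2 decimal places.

-28.96°, -150.02°

Angular distance δ = d/R = 530/3389.5 = 0.15637 rad; initial bearing θ = 4.5187 rad.
sin φ₂ = sin φ₁ cos δ + cos φ₁ sin δ cos θ = (-0.4633)(0.9878) + (0.8862)(0.1557)(-0.1925) = -0.4842, so φ₂ = -28.96°.
Δλ = atan2(sin θ sin δ cos φ₁, cos δ − sin φ₁ sin φ₂) = atan2(-0.1354, 0.7635) = -10.058°.
λ₂ = -139.961° − 10.058° = -150.02°.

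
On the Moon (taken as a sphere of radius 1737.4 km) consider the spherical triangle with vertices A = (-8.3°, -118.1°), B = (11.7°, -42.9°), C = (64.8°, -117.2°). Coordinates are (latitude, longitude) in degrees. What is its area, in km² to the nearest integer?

Side lengths (central angles): a = 1.2700, b = 1.2759, c = 1.3508 rad; semiperimeter s = 1.9483.
By l'Huilier's theorem, tan(E/4) = √[tan(s/2) tan((s−a)/2) tan((s−b)/2) tan((s−c)/2)], giving spherical excess E = 0.9288 rad.
Area = E·R² = 0.9288 × (1737.4)² ≈ 2803525 km².

2803525 km²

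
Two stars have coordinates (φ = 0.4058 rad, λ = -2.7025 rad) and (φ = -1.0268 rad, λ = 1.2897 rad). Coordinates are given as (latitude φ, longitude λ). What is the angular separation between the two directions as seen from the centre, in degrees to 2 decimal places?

With latitudes φ₁ = 23.251°, φ₂ = -58.831° and longitude difference Δλ = -131.264°:
Haversine: a = sin²(Δφ/2) + cos φ₁ cos φ₂ sin²(Δλ/2) = 0.4311 + (0.9188)(0.5176)(0.8298) = 0.82570.
Central angle c = 2·arcsin(√a) = 2.28022 rad.
So the angular separation is 130.65°.

130.65°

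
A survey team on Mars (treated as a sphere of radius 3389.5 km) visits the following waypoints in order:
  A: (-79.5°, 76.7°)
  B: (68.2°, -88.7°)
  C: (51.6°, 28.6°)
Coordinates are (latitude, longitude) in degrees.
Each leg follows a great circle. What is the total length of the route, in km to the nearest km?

Leg A→B: central angle 2.9335 rad, distance 9943.1 km.
Leg B→C: central angle 0.8997 rad, distance 3049.5 km.
Total: 9943.1 + 3049.5 ≈ 12993 km.

12993 km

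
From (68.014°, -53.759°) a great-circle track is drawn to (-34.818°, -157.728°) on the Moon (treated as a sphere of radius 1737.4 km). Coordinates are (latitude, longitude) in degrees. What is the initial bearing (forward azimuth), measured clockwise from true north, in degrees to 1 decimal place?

267.8°

With φ₁ = 1.1871, φ₂ = -0.6077, Δλ = -1.8146 rad, the forward-azimuth formula gives
θ = atan2( sin Δλ cos φ₂ , cos φ₁ sin φ₂ − sin φ₁ cos φ₂ cos Δλ ) = atan2(-0.7967, -0.0300) = -92.16°.
Adding 360° brings this into [0°, 360°): 267.8°.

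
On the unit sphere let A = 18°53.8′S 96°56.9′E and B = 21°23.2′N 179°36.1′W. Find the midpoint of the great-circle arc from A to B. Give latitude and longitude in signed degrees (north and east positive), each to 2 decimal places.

1.67°, 138.27°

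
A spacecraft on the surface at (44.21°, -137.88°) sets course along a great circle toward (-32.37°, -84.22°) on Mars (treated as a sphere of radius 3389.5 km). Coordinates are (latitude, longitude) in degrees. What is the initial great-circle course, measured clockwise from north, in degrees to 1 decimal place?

137.1°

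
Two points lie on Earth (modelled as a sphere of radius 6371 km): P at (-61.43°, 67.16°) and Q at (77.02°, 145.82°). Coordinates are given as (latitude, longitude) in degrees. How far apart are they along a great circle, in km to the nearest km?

16299 km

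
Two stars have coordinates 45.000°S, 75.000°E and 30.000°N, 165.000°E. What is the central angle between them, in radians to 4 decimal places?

1.9322 rad

In radians: φ₁ = -0.7854, φ₂ = 0.5236, Δλ = 90.000° = 1.5708 rad.
Haversine: a = sin²(Δφ/2) + cos φ₁ cos φ₂ sin²(Δλ/2) = 0.3706 + (0.7071)(0.8660)(0.5000) = 0.67678.
Central angle c = 2·arcsin(√a) = 1.93216 rad.
So the angular separation is 1.9322 rad.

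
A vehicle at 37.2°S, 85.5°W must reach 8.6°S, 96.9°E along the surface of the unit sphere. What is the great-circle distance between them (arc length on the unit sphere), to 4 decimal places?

2.3413

Let φ₁ = -0.6493 rad, φ₂ = -0.1501 rad, and Δλ = -3.0997 rad.
cos c = sin φ₁ sin φ₂ + cos φ₁ cos φ₂ cos Δλ = (-0.6046)(-0.1495) + (0.7965)(0.9888)(-0.9991) = -0.69647,
so c = arccos(-0.69647) = 2.34127 rad.
On the unit sphere the arc length equals the central angle: 2.3413.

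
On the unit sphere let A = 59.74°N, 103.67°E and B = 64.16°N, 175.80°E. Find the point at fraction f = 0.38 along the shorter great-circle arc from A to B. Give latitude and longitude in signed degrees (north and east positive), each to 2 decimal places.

Central angle δ = 0.5646 rad. Interpolating on the sphere with fraction f = 0.38:
P = [sin((1−f)δ)·A + sin(fδ)·B] / sin δ = 0.6409·A + 0.3979·B in Cartesian coordinates,
giving P = (-0.2493, 0.3265, 0.9117), i.e. latitude 65.74°, longitude 127.36°.

65.74°, 127.36°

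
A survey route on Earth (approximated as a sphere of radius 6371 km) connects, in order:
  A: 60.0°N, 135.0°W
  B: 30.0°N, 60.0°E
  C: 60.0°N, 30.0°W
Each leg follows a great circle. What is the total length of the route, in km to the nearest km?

17068 km

Leg A→B: central angle 1.5560 rad, distance 9913.5 km.
Leg B→C: central angle 1.1230 rad, distance 7154.4 km.
Total: 9913.5 + 7154.4 ≈ 17068 km.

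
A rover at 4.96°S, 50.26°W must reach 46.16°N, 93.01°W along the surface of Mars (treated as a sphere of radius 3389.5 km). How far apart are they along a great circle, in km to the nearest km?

Let φ₁ = -0.0866 rad, φ₂ = 0.8056 rad, and Δλ = -0.7461 rad.
Haversine: a = sin²(Δφ/2) + cos φ₁ cos φ₂ sin²(Δλ/2) = 0.1862 + (0.9963)(0.6926)(0.1328) = 0.27782.
Central angle c = 2·arcsin(√a) = 1.11034 rad.
Distance = R·c = 3389.5 × 1.1103 ≈ 3763 km.

3763 km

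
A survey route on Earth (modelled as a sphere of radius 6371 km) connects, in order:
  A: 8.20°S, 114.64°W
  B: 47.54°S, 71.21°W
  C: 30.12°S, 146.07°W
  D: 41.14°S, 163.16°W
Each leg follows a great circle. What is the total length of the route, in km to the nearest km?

14452 km

Leg A→B: central angle 0.9392 rad, distance 5983.4 km.
Leg B→C: central angle 1.0208 rad, distance 6503.2 km.
Leg C→D: central angle 0.3085 rad, distance 1965.3 km.
Total: 5983.4 + 6503.2 + 1965.3 ≈ 14452 km.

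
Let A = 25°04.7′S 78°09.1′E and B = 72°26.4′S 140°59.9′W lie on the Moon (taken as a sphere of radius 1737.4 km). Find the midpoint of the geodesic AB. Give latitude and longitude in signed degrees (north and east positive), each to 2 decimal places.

-63.12°, 93.98°

The central angle between A and B is δ = 1.3774 rad.
With f = 0.5, the slerp weights are sin((1−f)δ)/sin δ = 0.6476 and sin(fδ)/sin δ = 0.6476.
Weighted sum of the unit vectors: (0.6476)·(0.1860,0.8864,-0.4239) + (0.6476)·(-0.2345,-0.1899,-0.9534) = (-0.0314, 0.4511, -0.8919).
Converting back: φ = atan2(z, √(x²+y²)) = -63.12°, λ = atan2(y, x) = 93.98°.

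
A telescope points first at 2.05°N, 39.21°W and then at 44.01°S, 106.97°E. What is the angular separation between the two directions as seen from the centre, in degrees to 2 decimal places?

128.46°

With latitudes φ₁ = 2.050°, φ₂ = -44.010° and longitude difference Δλ = 146.180°:
Haversine: a = sin²(Δφ/2) + cos φ₁ cos φ₂ sin²(Δλ/2) = 0.1530 + (0.9994)(0.7192)(0.9154) = 0.81100.
Central angle c = 2·arcsin(√a) = 2.24208 rad.
So the angular separation is 128.46°.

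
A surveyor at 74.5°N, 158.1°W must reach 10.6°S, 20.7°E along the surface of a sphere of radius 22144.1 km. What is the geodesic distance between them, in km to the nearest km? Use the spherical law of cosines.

44870 km

In radians: φ₁ = 1.3003, φ₂ = -0.1850, Δλ = 178.800° = 3.1206 rad.
cos c = sin φ₁ sin φ₂ + cos φ₁ cos φ₂ cos Δλ = (0.9636)(-0.1840) + (0.2672)(0.9829)(-0.9998) = -0.43988,
so c = arccos(-0.43988) = 2.02626 rad.
Distance = R·c = 22144.1 × 2.0263 ≈ 44870 km.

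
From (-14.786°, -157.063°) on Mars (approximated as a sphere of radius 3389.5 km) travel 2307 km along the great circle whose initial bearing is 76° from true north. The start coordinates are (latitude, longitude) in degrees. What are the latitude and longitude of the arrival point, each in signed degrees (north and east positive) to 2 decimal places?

-2.93°, -119.37°

Angular distance δ = d/R = 2307/3389.5 = 0.68063 rad; initial bearing θ = 1.3265 rad.
sin φ₂ = sin φ₁ cos δ + cos φ₁ sin δ cos θ = (-0.2552)(0.7772) + (0.9669)(0.6293)(0.2419) = -0.0511, so φ₂ = -2.93°.
Δλ = atan2(sin θ sin δ cos φ₁, cos δ − sin φ₁ sin φ₂) = atan2(0.5904, 0.7641) = 37.690°.
λ₂ = -157.063° + 37.690° = -119.37°.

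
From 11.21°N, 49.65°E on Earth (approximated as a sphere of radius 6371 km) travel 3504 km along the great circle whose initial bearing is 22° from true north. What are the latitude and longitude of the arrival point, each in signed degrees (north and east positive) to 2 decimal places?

39.87°, 64.43°

Angular distance δ = d/R = 3504/6371 = 0.54999 rad; initial bearing θ = 0.3840 rad.
sin φ₂ = sin φ₁ cos δ + cos φ₁ sin δ cos θ = (0.1944)(0.8525) + (0.9809)(0.5227)(0.9272) = 0.6411, so φ₂ = 39.87°.
Δλ = atan2(sin θ sin δ cos φ₁, cos δ − sin φ₁ sin φ₂) = atan2(0.1921, 0.7279) = 14.781°.
λ₂ = 49.650° + 14.781° = 64.43°.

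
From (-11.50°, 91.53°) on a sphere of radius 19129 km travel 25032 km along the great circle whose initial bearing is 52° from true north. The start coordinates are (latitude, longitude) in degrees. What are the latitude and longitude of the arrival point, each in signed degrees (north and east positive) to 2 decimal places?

Angular distance δ = d/R = 25032/19129 = 1.30859 rad; initial bearing θ = 0.9076 rad.
sin φ₂ = sin φ₁ cos δ + cos φ₁ sin δ cos θ = (-0.1994)(0.2592) + (0.9799)(0.9658)(0.6157) = 0.5310, so φ₂ = 32.07°.
Δλ = atan2(sin θ sin δ cos φ₁, cos δ − sin φ₁ sin φ₂) = atan2(0.7458, 0.3651) = 63.918°.
λ₂ = 91.530° + 63.918° = 155.45°.

32.07°, 155.45°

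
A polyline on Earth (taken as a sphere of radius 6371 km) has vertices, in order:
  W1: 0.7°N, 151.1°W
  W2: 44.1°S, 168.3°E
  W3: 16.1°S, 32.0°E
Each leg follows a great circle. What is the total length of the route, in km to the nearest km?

18386 km

Leg W1→W2: central angle 1.0043 rad, distance 6398.2 km.
Leg W2→W3: central angle 1.8816 rad, distance 11987.7 km.
Total: 6398.2 + 11987.7 ≈ 18386 km.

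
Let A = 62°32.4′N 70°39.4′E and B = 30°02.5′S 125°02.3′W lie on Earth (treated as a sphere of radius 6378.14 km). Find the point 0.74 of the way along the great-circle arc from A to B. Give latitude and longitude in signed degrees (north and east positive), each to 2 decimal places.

Central angle δ = 2.5473 rad. Interpolating on the sphere with fraction f = 0.74:
P = [sin((1−f)δ)·A + sin(fδ)·B] / sin δ = 1.0982·A + 1.6984·B in Cartesian coordinates,
giving P = (-0.6764, -0.7260, 0.1241), i.e. latitude 7.13°, longitude -132.97°.

7.13°, -132.97°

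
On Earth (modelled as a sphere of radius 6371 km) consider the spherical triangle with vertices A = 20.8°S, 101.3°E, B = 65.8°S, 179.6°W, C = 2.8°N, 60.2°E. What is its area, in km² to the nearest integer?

Side lengths (central angles): a = 1.8240, b = 0.8145, c = 1.1632 rad; semiperimeter s = 1.9009.
By l'Huilier's theorem, tan(E/4) = √[tan(s/2) tan((s−a)/2) tan((s−b)/2) tan((s−c)/2)], giving spherical excess E = 0.4464 rad.
Area = E·R² = 0.4464 × (6371)² ≈ 18117493 km².

18117493 km²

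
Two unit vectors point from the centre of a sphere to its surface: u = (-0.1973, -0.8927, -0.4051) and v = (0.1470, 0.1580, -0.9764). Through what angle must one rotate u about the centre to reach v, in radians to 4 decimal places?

1.3433 rad

u·v = 0.2255; |u| = 1.0000, |v| = 1.0000.
cos θ = (u·v)/(|u||v|) = 0.2255, so θ = 1.3433 rad.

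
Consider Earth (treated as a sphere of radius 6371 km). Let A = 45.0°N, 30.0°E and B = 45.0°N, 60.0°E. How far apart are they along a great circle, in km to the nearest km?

Let φ₁ = 0.7854 rad, φ₂ = 0.7854 rad, and Δλ = 0.5236 rad.
Haversine: a = sin²(Δφ/2) + cos φ₁ cos φ₂ sin²(Δλ/2) = 0.0000 + (0.7071)(0.7071)(0.0670) = 0.03349.
Central angle c = 2·arcsin(√a) = 0.36810 rad.
Distance = R·c = 6371 × 0.3681 ≈ 2345 km.

2345 km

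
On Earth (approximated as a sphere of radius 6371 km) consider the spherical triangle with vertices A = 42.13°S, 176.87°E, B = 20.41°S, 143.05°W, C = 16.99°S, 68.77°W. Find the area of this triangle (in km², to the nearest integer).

19154307 km²

Side lengths (central angles): a = 1.2188, b = 1.6675, c = 0.6986 rad; semiperimeter s = 1.7924.
By l'Huilier's theorem, tan(E/4) = √[tan(s/2) tan((s−a)/2) tan((s−b)/2) tan((s−c)/2)], giving spherical excess E = 0.4719 rad.
Area = E·R² = 0.4719 × (6371)² ≈ 19154307 km².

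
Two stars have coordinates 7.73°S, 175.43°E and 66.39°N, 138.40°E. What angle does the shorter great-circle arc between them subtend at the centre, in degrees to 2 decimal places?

78.84°

In radians: φ₁ = -0.1349, φ₂ = 1.1587, Δλ = -37.030° = -0.6463 rad.
cos c = sin φ₁ sin φ₂ + cos φ₁ cos φ₂ cos Δλ = (-0.1345)(0.9163) + (0.9909)(0.4005)(0.7983) = 0.19358,
so c = arccos(0.19358) = 1.37598 rad.
So the angular separation is 78.84°.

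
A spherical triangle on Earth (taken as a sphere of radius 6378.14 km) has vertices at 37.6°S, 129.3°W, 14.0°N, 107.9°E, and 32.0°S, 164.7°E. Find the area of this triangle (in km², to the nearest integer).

Side lengths (central angles): a = 1.2426, b = 0.9315, c = 2.1701 rad; semiperimeter s = 2.1721.
By l'Huilier's theorem, tan(E/4) = √[tan(s/2) tan((s−a)/2) tan((s−b)/2) tan((s−c)/2)], giving spherical excess E = 0.1044 rad.
Area = E·R² = 0.1044 × (6378.14)² ≈ 4248443 km².

4248443 km²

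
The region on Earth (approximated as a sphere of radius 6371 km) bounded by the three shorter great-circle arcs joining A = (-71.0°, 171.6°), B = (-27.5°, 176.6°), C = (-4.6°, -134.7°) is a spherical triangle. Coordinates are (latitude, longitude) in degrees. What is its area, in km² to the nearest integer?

Side lengths (central angles): a = 0.9013, b = 1.2995, c = 0.7608 rad; semiperimeter s = 1.4808.
By l'Huilier's theorem, tan(E/4) = √[tan(s/2) tan((s−a)/2) tan((s−b)/2) tan((s−c)/2)], giving spherical excess E = 0.3850 rad.
Area = E·R² = 0.3850 × (6371)² ≈ 15627838 km².

15627838 km²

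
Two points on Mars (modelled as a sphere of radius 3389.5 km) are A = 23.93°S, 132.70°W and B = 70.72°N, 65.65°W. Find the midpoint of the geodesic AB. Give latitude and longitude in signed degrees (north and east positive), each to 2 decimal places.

Central angle δ = 1.8392 rad. Interpolating on the sphere with fraction f = 0.5:
P = [sin((1−f)δ)·A + sin(fδ)·B] / sin δ = 0.8249·A + 0.8249·B in Cartesian coordinates,
giving P = (-0.3990, -0.8023, 0.4440), i.e. latitude 26.36°, longitude -116.44°.

26.36°, -116.44°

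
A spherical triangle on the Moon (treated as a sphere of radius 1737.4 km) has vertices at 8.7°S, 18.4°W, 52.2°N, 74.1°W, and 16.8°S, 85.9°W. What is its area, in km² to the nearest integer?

Side lengths (central angles): a = 1.2175, b = 1.1529, c = 1.3470 rad; semiperimeter s = 1.8587.
By l'Huilier's theorem, tan(E/4) = √[tan(s/2) tan((s−a)/2) tan((s−b)/2) tan((s−c)/2)], giving spherical excess E = 0.8164 rad.
Area = E·R² = 0.8164 × (1737.4)² ≈ 2464350 km².

2464350 km²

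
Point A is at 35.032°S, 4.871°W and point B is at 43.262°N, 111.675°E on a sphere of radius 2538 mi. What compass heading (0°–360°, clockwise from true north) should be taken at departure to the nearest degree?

With φ₁ = -0.6114, φ₂ = 0.7551, Δλ = 2.0341 rad, the forward-azimuth formula gives
θ = atan2( sin Δλ cos φ₂ , cos φ₁ sin φ₂ − sin φ₁ cos φ₂ cos Δλ ) = atan2(0.6515, 0.3744) = 60.12°.
So the initial bearing is 60°.

60°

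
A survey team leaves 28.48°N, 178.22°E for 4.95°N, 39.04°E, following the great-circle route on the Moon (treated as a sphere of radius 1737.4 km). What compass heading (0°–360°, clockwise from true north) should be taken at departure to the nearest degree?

304°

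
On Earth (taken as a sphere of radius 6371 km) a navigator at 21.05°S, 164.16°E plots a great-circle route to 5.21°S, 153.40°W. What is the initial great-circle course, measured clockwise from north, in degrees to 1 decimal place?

Δλ = 42.440° = 0.7407 rad.
y = sin Δλ · cos φ₂ = (0.6748)(0.9959) = 0.6720
x = cos φ₁ sin φ₂ − sin φ₁ cos φ₂ cos Δλ = (0.9333)(-0.0908) − (-0.3592)(0.9959)(0.7380) = 0.1792
θ = atan2(y, x) = 75.07°, so the bearing is 75.1°.

75.1°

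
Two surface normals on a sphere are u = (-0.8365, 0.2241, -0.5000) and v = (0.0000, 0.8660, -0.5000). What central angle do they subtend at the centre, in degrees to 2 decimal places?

63.63°

u·v = 0.4441; |u| = 1.0000, |v| = 1.0000.
cos θ = (u·v)/(|u||v|) = 0.4441, so θ = 63.63°.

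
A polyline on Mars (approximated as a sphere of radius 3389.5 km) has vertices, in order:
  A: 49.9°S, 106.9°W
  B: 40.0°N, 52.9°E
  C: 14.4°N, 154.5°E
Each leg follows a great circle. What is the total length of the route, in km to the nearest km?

14913 km

Leg A→B: central angle 2.8396 rad, distance 9625.0 km.
Leg B→C: central angle 1.5601 rad, distance 5288.1 km.
Total: 9625.0 + 5288.1 ≈ 14913 km.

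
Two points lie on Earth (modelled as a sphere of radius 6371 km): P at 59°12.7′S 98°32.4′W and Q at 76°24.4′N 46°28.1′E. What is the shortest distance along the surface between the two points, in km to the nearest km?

With latitudes φ₁ = -59.212°, φ₂ = 76.407° and longitude difference Δλ = 145.008°:
Haversine: a = sin²(Δφ/2) + cos φ₁ cos φ₂ sin²(Δλ/2) = 0.8573 + (0.5119)(0.2350)(0.9096) = 0.96678.
Central angle c = 2·arcsin(√a) = 2.77501 rad.
Distance = R·c = 6371 × 2.7750 ≈ 17680 km.

17680 km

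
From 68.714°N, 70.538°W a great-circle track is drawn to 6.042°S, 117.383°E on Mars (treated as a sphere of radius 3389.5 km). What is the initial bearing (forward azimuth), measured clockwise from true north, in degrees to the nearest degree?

351°

With φ₁ = 1.1993, φ₂ = -0.1055, Δλ = -3.0033 rad, the forward-azimuth formula gives
θ = atan2( sin Δλ cos φ₂ , cos φ₁ sin φ₂ − sin φ₁ cos φ₂ cos Δλ ) = atan2(-0.1370, 0.8796) = -8.86°.
Adding 360° brings this into [0°, 360°): 351°.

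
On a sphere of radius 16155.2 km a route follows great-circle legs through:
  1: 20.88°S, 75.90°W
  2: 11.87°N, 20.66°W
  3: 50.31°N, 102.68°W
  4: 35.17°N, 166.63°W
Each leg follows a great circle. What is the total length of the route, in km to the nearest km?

52710 km

Leg 1→2: central angle 1.1063 rad, distance 17872.1 km.
Leg 2→3: central angle 1.3232 rad, distance 21377.0 km.
Leg 3→4: central angle 0.8332 rad, distance 13460.7 km.
Total: 17872.1 + 21377.0 + 13460.7 ≈ 52710 km.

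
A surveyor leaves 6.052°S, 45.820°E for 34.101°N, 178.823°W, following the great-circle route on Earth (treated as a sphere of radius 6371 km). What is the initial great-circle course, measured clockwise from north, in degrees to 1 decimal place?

49.6°

Δλ = 135.357° = 2.3624 rad.
y = sin Δλ · cos φ₂ = (0.7027)(0.8281) = 0.5819
x = cos φ₁ sin φ₂ − sin φ₁ cos φ₂ cos Δλ = (0.9944)(0.5607) − (-0.1054)(0.8281)(-0.7115) = 0.4954
θ = atan2(y, x) = 49.59°, so the bearing is 49.6°.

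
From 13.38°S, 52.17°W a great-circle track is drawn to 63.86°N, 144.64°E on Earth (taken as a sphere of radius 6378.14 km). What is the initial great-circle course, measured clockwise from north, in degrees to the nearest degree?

351°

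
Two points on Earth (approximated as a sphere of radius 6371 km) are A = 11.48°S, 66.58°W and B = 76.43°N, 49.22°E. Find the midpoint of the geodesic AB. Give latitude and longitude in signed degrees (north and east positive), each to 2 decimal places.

40.57°, -53.05°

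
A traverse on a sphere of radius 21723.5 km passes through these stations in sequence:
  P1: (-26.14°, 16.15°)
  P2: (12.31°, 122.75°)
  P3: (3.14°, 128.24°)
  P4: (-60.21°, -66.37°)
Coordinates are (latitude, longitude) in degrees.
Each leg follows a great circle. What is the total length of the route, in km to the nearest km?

92001 km

Leg P1→P2: central angle 1.9225 rad, distance 41763.5 km.
Leg P2→P3: central angle 0.1860 rad, distance 4041.4 km.
Leg P3→P4: central angle 2.1265 rad, distance 46195.8 km.
Total: 41763.5 + 4041.4 + 46195.8 ≈ 92001 km.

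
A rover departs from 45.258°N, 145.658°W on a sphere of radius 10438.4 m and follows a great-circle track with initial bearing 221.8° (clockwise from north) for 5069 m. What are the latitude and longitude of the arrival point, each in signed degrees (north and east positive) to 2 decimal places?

22.53°, -165.34°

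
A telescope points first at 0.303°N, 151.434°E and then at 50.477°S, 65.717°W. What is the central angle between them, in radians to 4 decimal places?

2.1075 rad

With latitudes φ₁ = 0.303°, φ₂ = -50.477° and longitude difference Δλ = 142.849°:
cos c = sin φ₁ sin φ₂ + cos φ₁ cos φ₂ cos Δλ = (0.0053)(-0.7714) + (1.0000)(0.6364)(-0.7970) = -0.51130,
so c = arccos(-0.51130) = 2.10750 rad.
So the angular separation is 2.1075 rad.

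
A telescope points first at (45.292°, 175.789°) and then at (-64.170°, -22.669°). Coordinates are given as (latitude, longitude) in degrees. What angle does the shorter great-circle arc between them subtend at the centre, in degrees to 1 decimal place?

With latitudes φ₁ = 45.292°, φ₂ = -64.170° and longitude difference Δλ = 161.542°:
Haversine: a = sin²(Δφ/2) + cos φ₁ cos φ₂ sin²(Δλ/2) = 0.6666 + (0.7035)(0.4357)(0.9743) = 0.96522.
Central angle c = 2·arcsin(√a) = 2.76641 rad.
So the angular separation is 158.5°.

158.5°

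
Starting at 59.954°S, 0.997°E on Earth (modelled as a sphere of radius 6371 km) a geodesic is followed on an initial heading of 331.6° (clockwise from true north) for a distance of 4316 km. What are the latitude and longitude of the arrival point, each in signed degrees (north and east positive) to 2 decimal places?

-23.48°, -17.97°

Angular distance δ = d/R = 4316/6371 = 0.67744 rad; initial bearing θ = 5.7875 rad.
sin φ₂ = sin φ₁ cos δ + cos φ₁ sin δ cos θ = (-0.8656)(0.7792) + (0.5007)(0.6268)(0.8796) = -0.3984, so φ₂ = -23.48°.
Δλ = atan2(sin θ sin δ cos φ₁, cos δ − sin φ₁ sin φ₂) = atan2(-0.1493, 0.4343) = -18.968°.
λ₂ = 0.997° − 18.968° = -17.97°.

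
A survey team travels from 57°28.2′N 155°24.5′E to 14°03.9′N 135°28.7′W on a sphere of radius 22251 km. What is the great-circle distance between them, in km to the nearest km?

With latitudes φ₁ = 57.470°, φ₂ = 14.065° and longitude difference Δλ = 69.113°:
cos c = sin φ₁ sin φ₂ + cos φ₁ cos φ₂ cos Δλ = (0.8431)(0.2430) + (0.5377)(0.9700)(0.3565) = 0.39086,
so c = arccos(0.39086) = 1.16923 rad.
Distance = R·c = 22251 × 1.1692 ≈ 26016 km.

26016 km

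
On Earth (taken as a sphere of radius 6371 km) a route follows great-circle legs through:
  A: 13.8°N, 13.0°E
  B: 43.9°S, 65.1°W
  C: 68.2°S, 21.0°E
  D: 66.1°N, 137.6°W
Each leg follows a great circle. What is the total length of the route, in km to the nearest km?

34607 km

Leg A→B: central angle 1.5919 rad, distance 10142.0 km.
Leg B→C: central angle 0.8473 rad, distance 5398.1 km.
Leg C→D: central angle 2.9928 rad, distance 19067.3 km.
Total: 10142.0 + 5398.1 + 19067.3 ≈ 34607 km.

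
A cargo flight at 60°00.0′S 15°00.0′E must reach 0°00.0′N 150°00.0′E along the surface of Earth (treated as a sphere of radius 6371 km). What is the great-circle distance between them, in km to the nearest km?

12310 km

With latitudes φ₁ = -60.000°, φ₂ = 0.000° and longitude difference Δλ = 135.000°:
Haversine: a = sin²(Δφ/2) + cos φ₁ cos φ₂ sin²(Δλ/2) = 0.2500 + (0.5000)(1.0000)(0.8536) = 0.67678.
Central angle c = 2·arcsin(√a) = 1.93216 rad.
Distance = R·c = 6371 × 1.9322 ≈ 12310 km.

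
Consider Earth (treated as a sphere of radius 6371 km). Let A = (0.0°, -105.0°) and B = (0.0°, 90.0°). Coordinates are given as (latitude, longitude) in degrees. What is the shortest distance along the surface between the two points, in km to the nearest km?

18347 km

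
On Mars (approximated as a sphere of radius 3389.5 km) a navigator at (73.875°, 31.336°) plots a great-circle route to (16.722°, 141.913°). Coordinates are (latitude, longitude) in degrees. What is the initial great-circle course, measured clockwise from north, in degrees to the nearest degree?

66°

Δλ = 110.577° = 1.9299 rad.
y = sin Δλ · cos φ₂ = (0.9362)(0.9577) = 0.8966
x = cos φ₁ sin φ₂ − sin φ₁ cos φ₂ cos Δλ = (0.2777)(0.2877) − (0.9607)(0.9577)(-0.3515) = 0.4033
θ = atan2(y, x) = 65.78°, so the bearing is 66°.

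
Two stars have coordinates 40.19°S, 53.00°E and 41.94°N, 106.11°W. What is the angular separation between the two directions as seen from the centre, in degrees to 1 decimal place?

164.2°

With latitudes φ₁ = -40.190°, φ₂ = 41.940° and longitude difference Δλ = -159.110°:
cos c = sin φ₁ sin φ₂ + cos φ₁ cos φ₂ cos Δλ = (-0.6453)(0.6684) + (0.7639)(0.7438)(-0.9343) = -0.96218,
so c = arccos(-0.96218) = 2.86570 rad.
So the angular separation is 164.2°.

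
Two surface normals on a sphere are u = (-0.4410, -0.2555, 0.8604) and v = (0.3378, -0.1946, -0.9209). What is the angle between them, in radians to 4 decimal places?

2.6716 rad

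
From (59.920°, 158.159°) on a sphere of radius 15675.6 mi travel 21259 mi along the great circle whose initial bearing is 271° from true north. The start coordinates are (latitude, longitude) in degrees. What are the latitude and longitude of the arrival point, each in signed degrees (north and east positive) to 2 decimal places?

11.12°, 73.54°

Angular distance δ = d/R = 21259/15675.6 = 1.35618 rad; initial bearing θ = 4.7298 rad.
sin φ₂ = sin φ₁ cos δ + cos φ₁ sin δ cos θ = (0.8653)(0.2130) + (0.5012)(0.9771)(0.0175) = 0.1928, so φ₂ = 11.12°.
Δλ = atan2(sin θ sin δ cos φ₁, cos δ − sin φ₁ sin φ₂) = atan2(-0.4896, 0.0461) = -84.621°.
λ₂ = 158.159° − 84.621° = 73.54°.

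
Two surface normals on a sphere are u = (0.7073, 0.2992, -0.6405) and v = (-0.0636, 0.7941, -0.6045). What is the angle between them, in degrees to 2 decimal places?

u·v = 0.5798; |u| = 1.0000, |v| = 1.0000.
cos θ = (u·v)/(|u||v|) = 0.5798, so θ = 54.57°.

54.57°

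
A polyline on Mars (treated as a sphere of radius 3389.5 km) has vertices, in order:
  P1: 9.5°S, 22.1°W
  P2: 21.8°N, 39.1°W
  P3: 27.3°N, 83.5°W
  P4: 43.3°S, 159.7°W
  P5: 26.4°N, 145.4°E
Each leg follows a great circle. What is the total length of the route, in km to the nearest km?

15454 km

Leg P1→P2: central angle 0.6190 rad, distance 2098.2 km.
Leg P2→P3: central angle 0.7078 rad, distance 2399.0 km.
Leg P3→P4: central angle 1.7318 rad, distance 5869.9 km.
Leg P4→P5: central angle 1.5008 rad, distance 5087.1 km.
Total: 2098.2 + 2399.0 + 5869.9 + 5087.1 ≈ 15454 km.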